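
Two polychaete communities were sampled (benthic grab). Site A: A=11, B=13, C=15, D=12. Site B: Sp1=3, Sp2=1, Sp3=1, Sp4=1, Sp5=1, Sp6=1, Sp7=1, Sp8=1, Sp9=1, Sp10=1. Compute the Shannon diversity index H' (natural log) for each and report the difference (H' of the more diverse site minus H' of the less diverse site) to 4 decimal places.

0.8306

Site A: N=51, proportions 0.215686, 0.254902, 0.294118, 0.235294, giving H' = 1.379653 (working shown to 6 dp, full precision carried).
Site B: N=12, proportions 0.25, 0.083333, 0.083333, 0.083333, 0.083333, 0.083333, 0.083333, 0.083333, 0.083333, 0.083333, giving H' = 2.210254.
Difference = |1.379653 − 2.210254| = 0.830601, i.e. 0.8306 to 4 decimal places.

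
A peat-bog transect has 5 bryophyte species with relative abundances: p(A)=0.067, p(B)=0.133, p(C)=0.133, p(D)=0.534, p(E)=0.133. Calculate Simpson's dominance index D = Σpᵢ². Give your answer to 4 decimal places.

D = 0.067² + 0.133² + 0.133² + 0.534² + 0.133² = 0.004489 + 0.017689 + 0.017689 + 0.285156 + 0.017689 = 0.342712 (working shown to 6 dp, full precision carried).
To 4 decimal places, D = 0.3427.

0.3427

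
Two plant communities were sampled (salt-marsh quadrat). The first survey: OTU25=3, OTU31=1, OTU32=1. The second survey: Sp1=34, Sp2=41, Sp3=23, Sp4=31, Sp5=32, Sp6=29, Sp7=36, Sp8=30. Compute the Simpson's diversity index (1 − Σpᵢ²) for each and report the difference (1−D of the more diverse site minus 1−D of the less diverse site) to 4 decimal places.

0.3120

The first survey: N=5, proportions 0.6, 0.2, 0.2, giving 1−D = 0.560000 (working shown to 6 dp, full precision carried).
The second survey: N=256, proportions 0.132812, 0.160156, 0.089844, 0.121094, 0.125, 0.113281, 0.140625, 0.117188, giving 1−D = 0.872009.
Difference = |0.560000 − 0.872009| = 0.312009, i.e. 0.3120 to 4 decimal places.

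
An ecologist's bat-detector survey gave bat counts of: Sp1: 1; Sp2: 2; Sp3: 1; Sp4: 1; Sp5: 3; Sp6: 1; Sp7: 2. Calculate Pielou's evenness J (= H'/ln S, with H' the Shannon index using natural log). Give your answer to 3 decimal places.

Total N = 1+2+1+1+3+1+2 = 11, so the proportions are 0.09091, 0.18182, 0.09091, 0.09091, 0.27273, 0.09091, 0.18182 (working shown to 5 dp, full precision carried).
H' = −Σ pᵢ ln pᵢ = −((-0.21799) + (-0.30995) + (-0.21799) + (-0.21799) + (-0.35435) + (-0.21799) + (-0.30995)) = 1.84622.
With S = 7 species, ln S = 1.94591, so J = 1.84622/1.94591 = 0.94877, i.e. 0.949 to 3 decimal places.

0.949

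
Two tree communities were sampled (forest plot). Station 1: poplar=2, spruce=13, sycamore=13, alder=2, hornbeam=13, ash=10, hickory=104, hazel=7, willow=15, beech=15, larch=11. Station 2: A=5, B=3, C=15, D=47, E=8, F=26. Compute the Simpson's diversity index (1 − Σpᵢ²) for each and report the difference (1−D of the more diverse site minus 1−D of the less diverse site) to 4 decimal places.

0.0098

Station 1: N=205, proportions 0.009756, 0.063415, 0.063415, 0.009756, 0.063415, 0.04878, 0.507317, 0.034146, 0.073171, 0.073171, 0.053659, giving 1−D = 0.713242 (working shown to 6 dp, full precision carried).
Station 2: N=104, proportions 0.048077, 0.028846, 0.144231, 0.451923, 0.076923, 0.25, giving 1−D = 0.703402.
Difference = |0.713242 − 0.703402| = 0.009840, i.e. 0.0098 to 4 decimal places.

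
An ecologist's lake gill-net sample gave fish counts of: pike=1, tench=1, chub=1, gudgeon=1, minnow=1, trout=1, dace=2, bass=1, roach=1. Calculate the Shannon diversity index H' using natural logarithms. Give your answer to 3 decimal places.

Total N = 1+1+1+1+1+1+2+1+1 = 10, so the proportions are 0.1, 0.1, 0.1, 0.1, 0.1, 0.1, 0.2, 0.1, 0.1 (working shown to 5 dp, full precision carried).
Each pᵢ ln pᵢ term: 0.1×(-2.30259)=-0.23026, 0.1×(-2.30259)=-0.23026, 0.1×(-2.30259)=-0.23026, 0.1×(-2.30259)=-0.23026, 0.1×(-2.30259)=-0.23026, 0.1×(-2.30259)=-0.23026, 0.2×(-1.60944)=-0.32189, 0.1×(-2.30259)=-0.23026, 0.1×(-2.30259)=-0.23026.
Sum = -2.16396, so H' = 2.164.

2.164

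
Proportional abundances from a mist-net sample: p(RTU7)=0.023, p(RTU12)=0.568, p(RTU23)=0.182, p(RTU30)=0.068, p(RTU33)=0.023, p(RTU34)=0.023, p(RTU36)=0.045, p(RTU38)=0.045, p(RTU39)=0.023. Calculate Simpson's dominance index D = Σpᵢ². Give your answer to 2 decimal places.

D = 0.023² + 0.568² + 0.182² + 0.068² + 0.023² + 0.023² + 0.045² + 0.045² + 0.023² = 0.0005 + 0.3226 + 0.0331 + 0.0046 + 0.0005 + 0.0005 + 0.0020 + 0.0020 + 0.0005 = 0.3665 (working shown to 4 dp, full precision carried).
To 2 decimal places, D = 0.37.

0.37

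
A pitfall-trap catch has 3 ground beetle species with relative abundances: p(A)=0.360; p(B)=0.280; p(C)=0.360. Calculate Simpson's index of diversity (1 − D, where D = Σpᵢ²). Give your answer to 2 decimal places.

D = 0.36² + 0.28² + 0.36² = 0.1296 + 0.0784 + 0.1296 = 0.3376 (working shown to 4 dp, full precision carried).
So 1 − D = 0.6624, i.e. 0.66 to 2 decimal places.

0.66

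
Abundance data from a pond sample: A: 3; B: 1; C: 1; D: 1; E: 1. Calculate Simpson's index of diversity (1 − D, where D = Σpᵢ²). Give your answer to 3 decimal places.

Total N = 3+1+1+1+1 = 7, so the proportions are 0.42857, 0.14286, 0.14286, 0.14286, 0.14286 (working shown to 5 dp, full precision carried).
D = 0.42857² + 0.14286² + 0.14286² + 0.14286² + 0.14286² = 0.18367 + 0.02041 + 0.02041 + 0.02041 + 0.02041 = 0.26531.
So 1 − D = 0.73469, i.e. 0.735 to 3 decimal places.

0.735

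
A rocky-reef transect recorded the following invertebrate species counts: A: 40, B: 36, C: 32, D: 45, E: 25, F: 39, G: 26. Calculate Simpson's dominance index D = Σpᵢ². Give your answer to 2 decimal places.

Total N = 40+36+32+45+25+39+26 = 243, so the proportions are 0.1646, 0.1481, 0.1317, 0.1852, 0.1029, 0.1605, 0.107 (working shown to 4 dp, full precision carried).
D = 0.1646² + 0.1481² + 0.1317² + 0.1852² + 0.1029² + 0.1605² + 0.107² = 0.0271 + 0.0219 + 0.0173 + 0.0343 + 0.0106 + 0.0258 + 0.0114 = 0.1485.
To 2 decimal places, D = 0.15.

0.15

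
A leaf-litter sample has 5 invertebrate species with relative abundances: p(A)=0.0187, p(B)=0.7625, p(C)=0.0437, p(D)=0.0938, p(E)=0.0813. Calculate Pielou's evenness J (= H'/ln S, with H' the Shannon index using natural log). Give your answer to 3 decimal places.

0.524

H' = −Σ pᵢ ln pᵢ = −((-0.07441) + (-0.20675) + (-0.13680) + (-0.22199) + (-0.20403)) = 0.84398 (working shown to 5 dp, full precision carried).
With S = 5 species, ln S = 1.60944, so J = 0.84398/1.60944 = 0.52440, i.e. 0.524 to 3 decimal places.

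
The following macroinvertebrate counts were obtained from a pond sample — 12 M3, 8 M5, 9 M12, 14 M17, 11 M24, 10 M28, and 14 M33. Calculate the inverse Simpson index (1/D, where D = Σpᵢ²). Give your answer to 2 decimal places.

6.75

Total N = 12+8+9+14+11+10+14 = 78, so the proportions are 0.1538462, 0.1025641, 0.1153846, 0.1794872, 0.1410256, 0.1282051, 0.1794872 (working shown to 7 dp, full precision carried).
D = 0.1538462² + 0.1025641² + 0.1153846² + 0.1794872² + 0.1410256² + 0.1282051² + 0.1794872² = 0.0236686 + 0.0105194 + 0.0133136 + 0.0322156 + 0.0198882 + 0.0164366 + 0.0322156 = 0.1482577.
So 1/D = 6.74501, i.e. 6.75 to 2 decimal places.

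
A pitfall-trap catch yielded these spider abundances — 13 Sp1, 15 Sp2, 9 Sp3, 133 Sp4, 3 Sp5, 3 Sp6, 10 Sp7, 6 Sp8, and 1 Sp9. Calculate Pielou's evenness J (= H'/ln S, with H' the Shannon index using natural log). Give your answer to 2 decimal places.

0.55

Total N = 13+15+9+133+3+3+10+6+1 = 193, so the proportions are 0.0674, 0.0777, 0.0466, 0.6891, 0.0155, 0.0155, 0.0518, 0.0311, 0.0052 (working shown to 4 dp, full precision carried).
H' = −Σ pᵢ ln pᵢ = −((-0.1817) + (-0.1985) + (-0.1429) + (-0.2566) + (-0.0647) + (-0.0647) + (-0.1534) + (-0.1079) + (-0.0273)) = 1.1978.
With S = 9 species, ln S = 2.1972, so J = 1.1978/2.1972 = 0.5451, i.e. 0.55 to 2 decimal places.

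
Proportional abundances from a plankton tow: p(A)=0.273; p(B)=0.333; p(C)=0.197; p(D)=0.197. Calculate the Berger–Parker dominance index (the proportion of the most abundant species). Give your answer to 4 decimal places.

The largest proportion is 0.333, i.e. d = 0.3330 to 4 decimal places.

0.3330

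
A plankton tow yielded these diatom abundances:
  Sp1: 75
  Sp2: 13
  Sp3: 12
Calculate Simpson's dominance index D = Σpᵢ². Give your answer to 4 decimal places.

0.5938

Total N = 75+13+12 = 100, so the proportions are 0.75, 0.13, 0.12 (working shown to 6 dp, full precision carried).
D = 0.75² + 0.13² + 0.12² = 0.562500 + 0.016900 + 0.014400 = 0.593800.
To 4 decimal places, D = 0.5938.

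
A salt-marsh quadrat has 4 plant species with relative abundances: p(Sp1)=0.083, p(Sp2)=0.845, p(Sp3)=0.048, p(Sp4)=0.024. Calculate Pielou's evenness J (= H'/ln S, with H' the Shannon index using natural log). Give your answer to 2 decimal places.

H' = −Σ pᵢ ln pᵢ = −((-0.2066) + (-0.1423) + (-0.1458) + (-0.0895)) = 0.5842 (working shown to 4 dp, full precision carried).
With S = 4 species, ln S = 1.3863, so J = 0.5842/1.3863 = 0.4214, i.e. 0.42 to 2 decimal places.

0.42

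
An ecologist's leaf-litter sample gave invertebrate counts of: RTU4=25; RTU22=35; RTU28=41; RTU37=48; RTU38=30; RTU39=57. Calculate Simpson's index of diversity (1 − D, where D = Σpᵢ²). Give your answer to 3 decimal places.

0.821

Total N = 25+35+41+48+30+57 = 236, so the proportions are 0.10593, 0.14831, 0.17373, 0.20339, 0.12712, 0.24153 (working shown to 5 dp, full precision carried).
D = 0.10593² + 0.14831² + 0.17373² + 0.20339² + 0.12712² + 0.24153² = 0.01122 + 0.02199 + 0.03018 + 0.04137 + 0.01616 + 0.05833 = 0.17926.
So 1 − D = 0.82074, i.e. 0.821 to 3 decimal places.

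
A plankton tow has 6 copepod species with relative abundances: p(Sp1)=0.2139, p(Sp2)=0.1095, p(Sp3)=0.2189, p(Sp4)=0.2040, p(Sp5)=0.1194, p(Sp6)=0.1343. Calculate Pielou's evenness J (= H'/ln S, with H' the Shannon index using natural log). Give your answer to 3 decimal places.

0.978

H' = −Σ pᵢ ln pᵢ = −((-0.32989) + (-0.24220) + (-0.33254) + (-0.32429) + (-0.25376) + (-0.26963)) = 1.75230 (working shown to 5 dp, full precision carried).
With S = 6 species, ln S = 1.79176, so J = 1.75230/1.79176 = 0.97798, i.e. 0.978 to 3 decimal places.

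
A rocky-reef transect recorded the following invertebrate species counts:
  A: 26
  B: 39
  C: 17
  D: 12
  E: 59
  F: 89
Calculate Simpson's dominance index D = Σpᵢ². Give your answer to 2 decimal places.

Total N = 26+39+17+12+59+89 = 242, so the proportions are 0.1074, 0.1612, 0.0702, 0.0496, 0.2438, 0.3678 (working shown to 4 dp, full precision carried).
D = 0.1074² + 0.1612² + 0.0702² + 0.0496² + 0.2438² + 0.3678² = 0.0115 + 0.0260 + 0.0049 + 0.0025 + 0.0594 + 0.1353 = 0.2396.
To 2 decimal places, D = 0.24.

0.24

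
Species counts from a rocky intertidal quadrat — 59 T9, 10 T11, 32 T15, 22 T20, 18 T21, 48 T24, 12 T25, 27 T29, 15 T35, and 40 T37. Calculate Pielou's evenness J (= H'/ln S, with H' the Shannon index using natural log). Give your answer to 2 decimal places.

Total N = 59+10+32+22+18+48+12+27+15+40 = 283, so the proportions are 0.2085, 0.0353, 0.1131, 0.0777, 0.0636, 0.1696, 0.0424, 0.0954, 0.053, 0.1413 (working shown to 4 dp, full precision carried).
H' = −Σ pᵢ ln pᵢ = −((-0.3269) + (-0.1181) + (-0.2465) + (-0.1986) + (-0.1752) + (-0.3009) + (-0.1340) + (-0.2242) + (-0.1557) + (-0.2765)) = 2.1566.
With S = 10 species, ln S = 2.3026, so J = 2.1566/2.3026 = 0.9366, i.e. 0.94 to 2 decimal places.

0.94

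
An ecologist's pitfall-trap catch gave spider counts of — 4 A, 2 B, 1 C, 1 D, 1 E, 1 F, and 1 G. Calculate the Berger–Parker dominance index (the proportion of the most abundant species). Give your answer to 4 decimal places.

Total N = 4+2+1+1+1+1+1 = 11, so the proportions are 0.363636, 0.181818, 0.090909, 0.090909, 0.090909, 0.090909, 0.090909 (working shown to 6 dp, full precision carried).
The largest proportion is 0.363636, i.e. d = 0.3636 to 4 decimal places.

0.3636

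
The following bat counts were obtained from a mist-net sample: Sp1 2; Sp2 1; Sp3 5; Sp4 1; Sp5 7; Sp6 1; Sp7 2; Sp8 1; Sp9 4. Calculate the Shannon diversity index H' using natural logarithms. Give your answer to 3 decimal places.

1.929

Total N = 2+1+5+1+7+1+2+1+4 = 24, so the proportions are 0.08333, 0.04167, 0.20833, 0.04167, 0.29167, 0.04167, 0.08333, 0.04167, 0.16667 (working shown to 5 dp, full precision carried).
Each pᵢ ln pᵢ term: 0.08333×(-2.48491)=-0.20708, 0.04167×(-3.17805)=-0.13242, 0.20833×(-1.56862)=-0.32679, 0.04167×(-3.17805)=-0.13242, 0.29167×(-1.23214)=-0.35938, 0.04167×(-3.17805)=-0.13242, 0.08333×(-2.48491)=-0.20708, 0.04167×(-3.17805)=-0.13242, 0.16667×(-1.79176)=-0.29863.
Sum = -1.92862, so H' = 1.929.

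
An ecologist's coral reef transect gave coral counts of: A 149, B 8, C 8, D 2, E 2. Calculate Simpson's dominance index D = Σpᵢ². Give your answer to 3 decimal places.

0.782

Total N = 149+8+8+2+2 = 169, so the proportions are 0.88166, 0.04734, 0.04734, 0.01183, 0.01183 (working shown to 5 dp, full precision carried).
D = 0.88166² + 0.04734² + 0.04734² + 0.01183² + 0.01183² = 0.77732 + 0.00224 + 0.00224 + 0.00014 + 0.00014 = 0.78208.
To 3 decimal places, D = 0.782.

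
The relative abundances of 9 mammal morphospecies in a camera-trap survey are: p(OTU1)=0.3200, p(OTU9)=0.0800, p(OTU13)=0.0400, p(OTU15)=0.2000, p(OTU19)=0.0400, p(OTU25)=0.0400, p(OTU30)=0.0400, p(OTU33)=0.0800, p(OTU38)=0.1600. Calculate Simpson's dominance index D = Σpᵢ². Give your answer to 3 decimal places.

D = 0.32² + 0.08² + 0.04² + 0.2² + 0.04² + 0.04² + 0.04² + 0.08² + 0.16² = 0.10240 + 0.00640 + 0.00160 + 0.04000 + 0.00160 + 0.00160 + 0.00160 + 0.00640 + 0.02560 = 0.18720 (working shown to 5 dp, full precision carried).
To 3 decimal places, D = 0.187.

0.187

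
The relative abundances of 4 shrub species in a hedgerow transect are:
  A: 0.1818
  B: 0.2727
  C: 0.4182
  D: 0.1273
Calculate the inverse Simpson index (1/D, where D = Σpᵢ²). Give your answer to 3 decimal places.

3.350

D = 0.1818² + 0.2727² + 0.4182² + 0.1273² = 0.0330512 + 0.0743653 + 0.1748912 + 0.0162053 = 0.2985131 (working shown to 7 dp, full precision carried).
So 1/D = 3.34994, i.e. 3.350 to 3 decimal places.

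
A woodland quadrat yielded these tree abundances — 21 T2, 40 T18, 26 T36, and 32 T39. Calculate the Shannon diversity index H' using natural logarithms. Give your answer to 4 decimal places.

Total N = 21+40+26+32 = 119, so the proportions are 0.176471, 0.336134, 0.218487, 0.268908 (working shown to 6 dp, full precision carried).
Each pᵢ ln pᵢ term: 0.176471×(-1.734601)=-0.306106, 0.336134×(-1.090244)=-0.366469, 0.218487×(-1.521027)=-0.332325, 0.268908×(-1.313388)=-0.353180.
Sum = -1.358080, so H' = 1.3581.

1.3581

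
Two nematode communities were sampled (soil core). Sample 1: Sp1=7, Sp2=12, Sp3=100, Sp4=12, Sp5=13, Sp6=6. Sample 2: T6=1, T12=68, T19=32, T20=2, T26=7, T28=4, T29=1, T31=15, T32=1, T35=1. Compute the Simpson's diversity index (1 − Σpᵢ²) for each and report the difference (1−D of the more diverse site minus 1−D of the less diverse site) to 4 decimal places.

0.1273

Sample 1: N=150, proportions 0.046667, 0.08, 0.666667, 0.08, 0.086667, 0.04, giving 1−D = 0.531467 (working shown to 6 dp, full precision carried).
Sample 2: N=132, proportions 0.007576, 0.515152, 0.242424, 0.015152, 0.05303, 0.030303, 0.007576, 0.113636, 0.007576, 0.007576, giving 1−D = 0.658747.
Difference = |0.531467 − 0.658747| = 0.127280, i.e. 0.1273 to 4 decimal places.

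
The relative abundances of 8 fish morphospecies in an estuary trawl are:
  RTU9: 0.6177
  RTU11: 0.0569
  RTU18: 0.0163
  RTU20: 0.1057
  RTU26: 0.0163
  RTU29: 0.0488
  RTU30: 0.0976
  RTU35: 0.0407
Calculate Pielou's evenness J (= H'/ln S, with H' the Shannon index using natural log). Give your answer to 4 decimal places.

H' = −Σ pᵢ ln pᵢ = −((-0.297578) + (-0.163102) + (-0.067100) + (-0.237524) + (-0.067100) + (-0.147377) + (-0.227103) + (-0.130302)) = 1.337187 (working shown to 6 dp, full precision carried).
With S = 8 species, ln S = 2.079442, so J = 1.337187/2.079442 = 0.643051, i.e. 0.6431 to 4 decimal places.

0.6431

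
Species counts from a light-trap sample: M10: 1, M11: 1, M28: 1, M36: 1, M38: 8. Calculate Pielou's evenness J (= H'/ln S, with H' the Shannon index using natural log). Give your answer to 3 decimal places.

0.683

Total N = 1+1+1+1+8 = 12, so the proportions are 0.08333, 0.08333, 0.08333, 0.08333, 0.66667 (working shown to 5 dp, full precision carried).
H' = −Σ pᵢ ln pᵢ = −((-0.20708) + (-0.20708) + (-0.20708) + (-0.20708) + (-0.27031)) = 1.09861.
With S = 5 species, ln S = 1.60944, so J = 1.09861/1.60944 = 0.68261, i.e. 0.683 to 3 decimal places.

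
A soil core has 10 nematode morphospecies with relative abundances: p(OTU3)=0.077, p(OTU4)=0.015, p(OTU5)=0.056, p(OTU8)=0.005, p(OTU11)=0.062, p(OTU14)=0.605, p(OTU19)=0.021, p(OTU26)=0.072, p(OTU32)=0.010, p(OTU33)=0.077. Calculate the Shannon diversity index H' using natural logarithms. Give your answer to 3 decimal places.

Each pᵢ ln pᵢ term (working shown to 5 dp, full precision carried): 0.077×(-2.56395)=-0.19742, 0.015×(-4.19971)=-0.06300, 0.056×(-2.88240)=-0.16141, 0.005×(-5.29832)=-0.02649, 0.062×(-2.78062)=-0.17240, 0.605×(-0.50253)=-0.30403, 0.021×(-3.86323)=-0.08113, 0.072×(-2.63109)=-0.18944, 0.01×(-4.60517)=-0.04605, 0.077×(-2.56395)=-0.19742.
Sum = -1.43880, so H' = 1.439.

1.439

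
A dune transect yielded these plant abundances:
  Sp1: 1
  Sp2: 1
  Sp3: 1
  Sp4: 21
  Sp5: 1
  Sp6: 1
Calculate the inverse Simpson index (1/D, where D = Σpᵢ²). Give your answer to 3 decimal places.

1.516

Total N = 1+1+1+21+1+1 = 26, so the proportions are 0.038462, 0.038462, 0.038462, 0.807692, 0.038462, 0.038462 (working shown to 6 dp, full precision carried).
D = 0.038462² + 0.038462² + 0.038462² + 0.807692² + 0.038462² + 0.038462² = 0.001479 + 0.001479 + 0.001479 + 0.652367 + 0.001479 + 0.001479 = 0.659763.
So 1/D = 1.51570, i.e. 1.516 to 3 decimal places.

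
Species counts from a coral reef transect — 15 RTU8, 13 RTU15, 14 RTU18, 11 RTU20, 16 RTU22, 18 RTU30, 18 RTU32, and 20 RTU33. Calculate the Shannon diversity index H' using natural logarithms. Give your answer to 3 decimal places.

Total N = 15+13+14+11+16+18+18+20 = 125, so the proportions are 0.12, 0.104, 0.112, 0.088, 0.128, 0.144, 0.144, 0.16 (working shown to 5 dp, full precision carried).
Each pᵢ ln pᵢ term: 0.12×(-2.12026)=-0.25443, 0.104×(-2.26336)=-0.23539, 0.112×(-2.18926)=-0.24520, 0.088×(-2.43042)=-0.21388, 0.128×(-2.05573)=-0.26313, 0.144×(-1.93794)=-0.27906, 0.144×(-1.93794)=-0.27906, 0.16×(-1.83258)=-0.29321.
Sum = -2.06337, so H' = 2.063.

2.063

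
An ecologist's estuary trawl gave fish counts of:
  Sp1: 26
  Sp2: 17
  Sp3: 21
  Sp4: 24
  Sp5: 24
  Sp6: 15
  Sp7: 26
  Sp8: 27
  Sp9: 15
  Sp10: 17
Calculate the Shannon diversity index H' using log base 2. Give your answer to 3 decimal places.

Total N = 26+17+21+24+24+15+26+27+15+17 = 212, so the proportions are 0.12264, 0.08019, 0.09906, 0.11321, 0.11321, 0.07075, 0.12264, 0.12736, 0.07075, 0.08019 (working shown to 5 dp, full precision carried).
Each pᵢ log₂ pᵢ term: 0.12264×(-3.02748)=-0.37129, 0.08019×(-3.64046)=-0.29192, 0.09906×(-3.33560)=-0.33041, 0.11321×(-3.14296)=-0.35581, 0.11321×(-3.14296)=-0.35581, 0.07075×(-3.82103)=-0.27036, 0.12264×(-3.02748)=-0.37129, 0.12736×(-2.97303)=-0.37864, 0.07075×(-3.82103)=-0.27036, 0.08019×(-3.64046)=-0.29192.
Sum = -3.28782, so H' = 3.288.

3.288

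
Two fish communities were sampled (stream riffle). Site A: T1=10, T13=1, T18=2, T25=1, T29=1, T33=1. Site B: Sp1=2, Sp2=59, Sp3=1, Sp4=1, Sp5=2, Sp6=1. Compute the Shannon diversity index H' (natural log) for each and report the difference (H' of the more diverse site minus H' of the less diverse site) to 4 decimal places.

Site A: N=16, proportions 0.625, 0.0625, 0.125, 0.0625, 0.0625, 0.0625, giving H' = 1.24682964 (working shown to 8 dp, full precision carried).
Site B: N=66, proportions 0.03030303, 0.89393939, 0.01515152, 0.01515152, 0.03030303, 0.01515152, giving H' = 0.50257447.
Difference = |1.24682964 − 0.50257447| = 0.74425517, i.e. 0.7443 to 4 decimal places.

0.7443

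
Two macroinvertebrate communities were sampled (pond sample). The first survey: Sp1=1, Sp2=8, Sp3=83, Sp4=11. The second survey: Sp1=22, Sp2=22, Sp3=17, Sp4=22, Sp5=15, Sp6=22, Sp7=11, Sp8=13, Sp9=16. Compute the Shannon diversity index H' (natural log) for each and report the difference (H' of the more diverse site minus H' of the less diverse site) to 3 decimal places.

1.513

The first survey: N=103, proportions 0.00971, 0.07767, 0.80583, 0.1068, giving H' = 0.65632 (working shown to 5 dp, full precision carried).
The second survey: N=160, proportions 0.1375, 0.1375, 0.10625, 0.1375, 0.09375, 0.1375, 0.06875, 0.08125, 0.1, giving H' = 2.16968.
Difference = |0.65632 − 2.16968| = 1.51336, i.e. 1.513 to 3 decimal places.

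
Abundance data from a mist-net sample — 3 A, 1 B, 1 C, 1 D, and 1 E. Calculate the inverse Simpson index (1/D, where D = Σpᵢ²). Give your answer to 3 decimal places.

3.769

Total N = 3+1+1+1+1 = 7, so the proportions are 0.4285714, 0.1428571, 0.1428571, 0.1428571, 0.1428571 (working shown to 7 dp, full precision carried).
D = 0.4285714² + 0.1428571² + 0.1428571² + 0.1428571² + 0.1428571² = 0.1836735 + 0.0204082 + 0.0204082 + 0.0204082 + 0.0204082 = 0.2653061.
So 1/D = 3.76923, i.e. 3.769 to 3 decimal places.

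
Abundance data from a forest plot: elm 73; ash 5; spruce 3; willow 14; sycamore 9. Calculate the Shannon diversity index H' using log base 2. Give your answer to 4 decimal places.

Total N = 73+5+3+14+9 = 104, so the proportions are 0.701923, 0.048077, 0.028846, 0.134615, 0.086538 (working shown to 6 dp, full precision carried).
Each pᵢ log₂ pᵢ term: 0.701923×(-0.510615)=-0.358413, 0.048077×(-4.378512)=-0.210505, 0.028846×(-5.115477)=-0.147562, 0.134615×(-2.893085)=-0.389454, 0.086538×(-3.530515)=-0.305525.
Sum = -1.411459, so H' = 1.4115.

1.4115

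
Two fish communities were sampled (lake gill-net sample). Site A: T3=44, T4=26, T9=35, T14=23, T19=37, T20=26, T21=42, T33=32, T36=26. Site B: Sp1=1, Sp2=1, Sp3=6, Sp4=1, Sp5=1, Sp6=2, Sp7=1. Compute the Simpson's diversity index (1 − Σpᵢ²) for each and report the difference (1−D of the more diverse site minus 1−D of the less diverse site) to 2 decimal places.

0.15

Site A: N=291, proportions 0.1512, 0.0893, 0.1203, 0.079, 0.1271, 0.0893, 0.1443, 0.11, 0.0893, giving 1−D = 0.8834 (working shown to 4 dp, full precision carried).
Site B: N=13, proportions 0.0769, 0.0769, 0.4615, 0.0769, 0.0769, 0.1538, 0.0769, giving 1−D = 0.7337.
Difference = |0.8834 − 0.7337| = 0.1497, i.e. 0.15 to 2 decimal places.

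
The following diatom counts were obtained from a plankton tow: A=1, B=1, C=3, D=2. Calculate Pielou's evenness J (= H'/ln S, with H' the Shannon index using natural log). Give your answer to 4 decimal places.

Total N = 1+1+3+2 = 7, so the proportions are 0.142857, 0.142857, 0.428571, 0.285714 (working shown to 6 dp, full precision carried).
H' = −Σ pᵢ ln pᵢ = −((-0.277987) + (-0.277987) + (-0.363128) + (-0.357932)) = 1.277034.
With S = 4 species, ln S = 1.386294, so J = 1.277034/1.386294 = 0.921185, i.e. 0.9212 to 4 decimal places.

0.9212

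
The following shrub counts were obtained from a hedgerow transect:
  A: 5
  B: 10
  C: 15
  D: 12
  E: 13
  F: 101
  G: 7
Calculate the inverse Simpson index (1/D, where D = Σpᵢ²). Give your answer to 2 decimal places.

2.43

Total N = 5+10+15+12+13+101+7 = 163, so the proportions are 0.03067, 0.06135, 0.09202, 0.07362, 0.07975, 0.61963, 0.04294 (working shown to 5 dp, full precision carried).
D = 0.03067² + 0.06135² + 0.09202² + 0.07362² + 0.07975² + 0.61963² + 0.04294² = 0.00094 + 0.00376 + 0.00847 + 0.00542 + 0.00636 + 0.38394 + 0.00184 = 0.41074.
So 1/D = 2.4346, i.e. 2.43 to 2 decimal places.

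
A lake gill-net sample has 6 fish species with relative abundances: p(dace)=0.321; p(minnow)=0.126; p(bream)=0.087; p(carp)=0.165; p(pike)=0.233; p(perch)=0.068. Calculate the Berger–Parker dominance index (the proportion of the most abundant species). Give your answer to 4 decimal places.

0.3210

The largest proportion is 0.321, i.e. d = 0.3210 to 4 decimal places.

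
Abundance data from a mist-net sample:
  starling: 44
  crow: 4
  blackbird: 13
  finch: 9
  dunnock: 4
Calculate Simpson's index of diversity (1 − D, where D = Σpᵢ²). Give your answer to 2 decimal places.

0.59

Total N = 44+4+13+9+4 = 74, so the proportions are 0.59459, 0.05405, 0.17568, 0.12162, 0.05405 (working shown to 5 dp, full precision carried).
D = 0.59459² + 0.05405² + 0.17568² + 0.12162² + 0.05405² = 0.35354 + 0.00292 + 0.03086 + 0.01479 + 0.00292 = 0.40504.
So 1 − D = 0.59496, i.e. 0.59 to 2 decimal places.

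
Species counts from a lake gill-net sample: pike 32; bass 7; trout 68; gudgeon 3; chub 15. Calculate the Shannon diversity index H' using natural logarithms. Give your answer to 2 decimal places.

Total N = 32+7+68+3+15 = 125, so the proportions are 0.256, 0.056, 0.544, 0.024, 0.12 (working shown to 4 dp, full precision carried).
Each pᵢ ln pᵢ term: 0.256×(-1.3626)=-0.3488, 0.056×(-2.8824)=-0.1614, 0.544×(-0.6088)=-0.3312, 0.024×(-3.7297)=-0.0895, 0.12×(-2.1203)=-0.2544.
Sum = -1.1854, so H' = 1.19.

1.19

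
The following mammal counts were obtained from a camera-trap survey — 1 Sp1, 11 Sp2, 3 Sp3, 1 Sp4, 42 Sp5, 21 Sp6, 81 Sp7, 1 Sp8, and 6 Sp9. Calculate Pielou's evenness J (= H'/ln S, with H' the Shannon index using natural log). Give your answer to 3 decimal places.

0.647

Total N = 1+11+3+1+42+21+81+1+6 = 167, so the proportions are 0.00599, 0.06587, 0.01796, 0.00599, 0.2515, 0.12575, 0.48503, 0.00599, 0.03593 (working shown to 5 dp, full precision carried).
H' = −Σ pᵢ ln pᵢ = −((-0.03065) + (-0.17917) + (-0.07220) + (-0.03065) + (-0.34715) + (-0.26074) + (-0.35094) + (-0.03065) + (-0.11951)) = 1.42164.
With S = 9 species, ln S = 2.19722, so J = 1.42164/2.19722 = 0.64702, i.e. 0.647 to 3 decimal places.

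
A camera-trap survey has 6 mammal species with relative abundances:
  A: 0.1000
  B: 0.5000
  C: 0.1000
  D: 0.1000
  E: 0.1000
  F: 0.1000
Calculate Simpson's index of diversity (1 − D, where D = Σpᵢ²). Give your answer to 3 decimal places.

D = 0.1² + 0.5² + 0.1² + 0.1² + 0.1² + 0.1² = 0.01000 + 0.25000 + 0.01000 + 0.01000 + 0.01000 + 0.01000 = 0.30000 (working shown to 5 dp, full precision carried).
So 1 − D = 0.70000, i.e. 0.700 to 3 decimal places.

0.700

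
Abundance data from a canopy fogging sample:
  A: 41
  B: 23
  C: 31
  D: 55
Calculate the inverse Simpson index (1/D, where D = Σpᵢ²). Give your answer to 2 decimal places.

Total N = 41+23+31+55 = 150, so the proportions are 0.273333, 0.153333, 0.206667, 0.366667 (working shown to 6 dp, full precision carried).
D = 0.273333² + 0.153333² + 0.206667² + 0.366667² = 0.074711 + 0.023511 + 0.042711 + 0.134444 = 0.275378.
So 1/D = 3.6314, i.e. 3.63 to 2 decimal places.

3.63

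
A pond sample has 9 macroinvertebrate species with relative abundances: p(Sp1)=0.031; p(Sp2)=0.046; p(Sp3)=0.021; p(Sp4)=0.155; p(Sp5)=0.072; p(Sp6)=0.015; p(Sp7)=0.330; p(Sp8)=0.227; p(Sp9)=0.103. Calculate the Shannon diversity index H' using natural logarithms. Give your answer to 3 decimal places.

Each pᵢ ln pᵢ term (working shown to 5 dp, full precision carried): 0.031×(-3.47377)=-0.10769, 0.046×(-3.07911)=-0.14164, 0.021×(-3.86323)=-0.08113, 0.155×(-1.86433)=-0.28897, 0.072×(-2.63109)=-0.18944, 0.015×(-4.19971)=-0.06300, 0.33×(-1.10866)=-0.36586, 0.227×(-1.48281)=-0.33660, 0.103×(-2.27303)=-0.23412.
Sum = -1.80844, so H' = 1.808.

1.808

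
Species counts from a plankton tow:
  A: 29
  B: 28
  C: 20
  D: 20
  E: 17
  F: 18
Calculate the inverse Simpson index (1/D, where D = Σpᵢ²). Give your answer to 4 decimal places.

5.7354

Total N = 29+28+20+20+17+18 = 132, so the proportions are 0.21969697, 0.21212121, 0.15151515, 0.15151515, 0.12878788, 0.13636364 (working shown to 8 dp, full precision carried).
D = 0.21969697² + 0.21212121² + 0.15151515² + 0.15151515² + 0.12878788² + 0.13636364² = 0.04826676 + 0.04499541 + 0.02295684 + 0.02295684 + 0.01658632 + 0.01859504 = 0.17435721.
So 1/D = 5.735352, i.e. 5.7354 to 4 decimal places.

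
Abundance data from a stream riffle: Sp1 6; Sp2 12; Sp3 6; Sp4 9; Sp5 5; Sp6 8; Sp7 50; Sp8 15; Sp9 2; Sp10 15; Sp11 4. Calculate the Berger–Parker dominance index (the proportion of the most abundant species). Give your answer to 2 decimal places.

0.38

Total N = 6+12+6+9+5+8+50+15+2+15+4 = 132, so the proportions are 0.0455, 0.0909, 0.0455, 0.0682, 0.0379, 0.0606, 0.3788, 0.1136, 0.0152, 0.1136, 0.0303 (working shown to 4 dp, full precision carried).
The largest proportion is 0.3788, i.e. d = 0.38 to 2 decimal places.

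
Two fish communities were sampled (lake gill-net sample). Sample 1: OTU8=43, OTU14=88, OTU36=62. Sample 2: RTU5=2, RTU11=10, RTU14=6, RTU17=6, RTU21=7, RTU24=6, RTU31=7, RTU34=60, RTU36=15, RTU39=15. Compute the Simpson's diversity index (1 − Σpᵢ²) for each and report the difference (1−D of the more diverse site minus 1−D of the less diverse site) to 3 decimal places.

0.118

Sample 1: N=193, proportions 0.222798, 0.455959, 0.321244, giving 1−D = 0.639265 (working shown to 6 dp, full precision carried).
Sample 2: N=134, proportions 0.014925, 0.074627, 0.044776, 0.044776, 0.052239, 0.044776, 0.052239, 0.447761, 0.11194, 0.11194, giving 1−D = 0.757184.
Difference = |0.639265 − 0.757184| = 0.117919, i.e. 0.118 to 3 decimal places.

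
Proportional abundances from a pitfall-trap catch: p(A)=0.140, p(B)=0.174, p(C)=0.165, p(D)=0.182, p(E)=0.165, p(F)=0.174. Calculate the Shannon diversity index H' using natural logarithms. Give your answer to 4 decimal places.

1.7885

Each pᵢ ln pᵢ term (working shown to 6 dp, full precision carried): 0.14×(-1.966113)=-0.275256, 0.174×(-1.748700)=-0.304274, 0.165×(-1.801810)=-0.297299, 0.182×(-1.703749)=-0.310082, 0.165×(-1.801810)=-0.297299, 0.174×(-1.748700)=-0.304274.
Sum = -1.788483, so H' = 1.7885.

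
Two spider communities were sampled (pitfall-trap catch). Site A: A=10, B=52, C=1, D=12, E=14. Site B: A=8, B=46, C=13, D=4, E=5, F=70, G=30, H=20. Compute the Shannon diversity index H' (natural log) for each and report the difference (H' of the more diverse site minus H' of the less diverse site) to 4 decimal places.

Site A: N=89, proportions 0.11236, 0.58427, 0.011236, 0.134831, 0.157303, giving H' = 1.171151 (working shown to 6 dp, full precision carried).
Site B: N=196, proportions 0.040816, 0.234694, 0.066327, 0.020408, 0.02551, 0.357143, 0.153061, 0.102041, giving H' = 1.711610.
Difference = |1.171151 − 1.711610| = 0.540459, i.e. 0.5405 to 4 decimal places.

0.5405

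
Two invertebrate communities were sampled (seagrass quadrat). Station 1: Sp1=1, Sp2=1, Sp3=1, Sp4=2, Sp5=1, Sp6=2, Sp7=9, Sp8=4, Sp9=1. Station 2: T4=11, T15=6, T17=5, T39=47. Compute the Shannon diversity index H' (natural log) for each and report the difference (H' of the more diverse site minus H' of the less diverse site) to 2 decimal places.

Station 1: N=22, proportions 0.0455, 0.0455, 0.0455, 0.0909, 0.0455, 0.0909, 0.4091, 0.1818, 0.0455, giving H' = 1.8141 (working shown to 4 dp, full precision carried).
Station 2: N=69, proportions 0.1594, 0.087, 0.0725, 0.6812, giving H' = 0.9568.
Difference = |1.8141 − 0.9568| = 0.8573, i.e. 0.86 to 2 decimal places.

0.86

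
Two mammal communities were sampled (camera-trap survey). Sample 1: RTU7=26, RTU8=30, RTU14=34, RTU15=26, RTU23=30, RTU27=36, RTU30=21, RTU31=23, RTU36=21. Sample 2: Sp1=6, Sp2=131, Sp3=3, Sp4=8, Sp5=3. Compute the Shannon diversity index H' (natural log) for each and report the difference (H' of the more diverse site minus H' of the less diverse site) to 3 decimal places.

Sample 1: N=247, proportions 0.10526, 0.12146, 0.13765, 0.10526, 0.12146, 0.14575, 0.08502, 0.09312, 0.08502, giving H' = 2.17991 (working shown to 5 dp, full precision carried).
Sample 2: N=151, proportions 0.03974, 0.86755, 0.01987, 0.05298, 0.01987, giving H' = 0.56279.
Difference = |2.17991 − 0.56279| = 1.61712, i.e. 1.617 to 3 decimal places.

1.617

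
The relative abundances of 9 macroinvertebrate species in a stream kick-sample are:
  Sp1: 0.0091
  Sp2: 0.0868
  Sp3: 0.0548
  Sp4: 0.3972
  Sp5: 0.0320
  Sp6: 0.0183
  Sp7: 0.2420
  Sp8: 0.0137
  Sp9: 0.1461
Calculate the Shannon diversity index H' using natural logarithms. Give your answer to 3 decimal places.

1.647

Each pᵢ ln pᵢ term (working shown to 5 dp, full precision carried): 0.0091×(-4.69948)=-0.04277, 0.0868×(-2.44415)=-0.21215, 0.0548×(-2.90407)=-0.15914, 0.3972×(-0.92332)=-0.36674, 0.032×(-3.44202)=-0.11014, 0.0183×(-4.00085)=-0.07322, 0.242×(-1.41882)=-0.34335, 0.0137×(-4.29036)=-0.05878, 0.1461×(-1.92346)=-0.28102.
Sum = -1.64731, so H' = 1.647.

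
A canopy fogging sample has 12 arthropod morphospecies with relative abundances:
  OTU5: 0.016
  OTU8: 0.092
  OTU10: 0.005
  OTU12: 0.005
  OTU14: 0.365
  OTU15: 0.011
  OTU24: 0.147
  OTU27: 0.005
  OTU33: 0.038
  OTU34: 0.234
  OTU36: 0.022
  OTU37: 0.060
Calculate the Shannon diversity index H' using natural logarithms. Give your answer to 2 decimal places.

Each pᵢ ln pᵢ term (working shown to 4 dp, full precision carried): 0.016×(-4.1352)=-0.0662, 0.092×(-2.3860)=-0.2195, 0.005×(-5.2983)=-0.0265, 0.005×(-5.2983)=-0.0265, 0.365×(-1.0079)=-0.3679, 0.011×(-4.5099)=-0.0496, 0.147×(-1.9173)=-0.2818, 0.005×(-5.2983)=-0.0265, 0.038×(-3.2702)=-0.1243, 0.234×(-1.4524)=-0.3399, 0.022×(-3.8167)=-0.0840, 0.06×(-2.8134)=-0.1688.
Sum = -1.7814, so H' = 1.78.

1.78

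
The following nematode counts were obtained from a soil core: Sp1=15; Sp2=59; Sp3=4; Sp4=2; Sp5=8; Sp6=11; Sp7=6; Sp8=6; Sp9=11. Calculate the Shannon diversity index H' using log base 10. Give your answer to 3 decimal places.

Total N = 15+59+4+2+8+11+6+6+11 = 122, so the proportions are 0.12295, 0.48361, 0.03279, 0.01639, 0.06557, 0.09016, 0.04918, 0.04918, 0.09016 (working shown to 5 dp, full precision carried).
Each pᵢ log₁₀ pᵢ term: 0.12295×(-0.91027)=-0.11192, 0.48361×(-0.31551)=-0.15258, 0.03279×(-1.48430)=-0.04867, 0.01639×(-1.78533)=-0.02927, 0.06557×(-1.18327)=-0.07759, 0.09016×(-1.04497)=-0.09422, 0.04918×(-1.30821)=-0.06434, 0.04918×(-1.30821)=-0.06434, 0.09016×(-1.04497)=-0.09422.
Sum = -0.73714, so H' = 0.737.

0.737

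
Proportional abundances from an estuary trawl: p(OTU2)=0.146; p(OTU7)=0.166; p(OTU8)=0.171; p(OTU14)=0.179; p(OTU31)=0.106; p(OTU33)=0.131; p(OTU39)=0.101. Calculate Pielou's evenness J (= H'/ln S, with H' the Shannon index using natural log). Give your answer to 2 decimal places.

H' = −Σ pᵢ ln pᵢ = −((-0.2809) + (-0.2981) + (-0.3020) + (-0.3079) + (-0.2379) + (-0.2663) + (-0.2316)) = 1.9247 (working shown to 4 dp, full precision carried).
With S = 7 species, ln S = 1.9459, so J = 1.9247/1.9459 = 0.9891, i.e. 0.99 to 2 decimal places.

0.99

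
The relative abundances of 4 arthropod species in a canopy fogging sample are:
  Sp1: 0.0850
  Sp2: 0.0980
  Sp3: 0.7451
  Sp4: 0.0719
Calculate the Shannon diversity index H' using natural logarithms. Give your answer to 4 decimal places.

Each pᵢ ln pᵢ term (working shown to 6 dp, full precision carried): 0.085×(-2.465104)=-0.209534, 0.098×(-2.322788)=-0.227633, 0.7451×(-0.294237)=-0.219236, 0.0719×(-2.632479)=-0.189275.
Sum = -0.845678, so H' = 0.8457.

0.8457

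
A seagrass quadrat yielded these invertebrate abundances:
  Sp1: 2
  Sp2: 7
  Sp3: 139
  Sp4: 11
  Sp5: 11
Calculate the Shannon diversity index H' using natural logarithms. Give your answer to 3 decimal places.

0.703

Total N = 2+7+139+11+11 = 170, so the proportions are 0.01176, 0.04118, 0.81765, 0.06471, 0.06471 (working shown to 5 dp, full precision carried).
Each pᵢ ln pᵢ term: 0.01176×(-4.44265)=-0.05227, 0.04118×(-3.18989)=-0.13135, 0.81765×(-0.20132)=-0.16461, 0.06471×(-2.73790)=-0.17716, 0.06471×(-2.73790)=-0.17716.
Sum = -0.70254, so H' = 0.703.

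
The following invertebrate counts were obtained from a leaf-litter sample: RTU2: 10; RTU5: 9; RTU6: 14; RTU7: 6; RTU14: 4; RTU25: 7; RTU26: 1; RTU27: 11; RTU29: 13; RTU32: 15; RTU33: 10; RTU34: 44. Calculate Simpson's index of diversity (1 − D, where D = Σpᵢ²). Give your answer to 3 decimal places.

0.854

Total N = 10+9+14+6+4+7+1+11+13+15+10+44 = 144, so the proportions are 0.06944, 0.0625, 0.09722, 0.04167, 0.02778, 0.04861, 0.00694, 0.07639, 0.09028, 0.10417, 0.06944, 0.30556 (working shown to 5 dp, full precision carried).
D = 0.06944² + 0.0625² + 0.09722² + 0.04167² + 0.02778² + 0.04861² + 0.00694² + 0.07639² + 0.09028² + 0.10417² + 0.06944² + 0.30556² = 0.00482 + 0.00391 + 0.00945 + 0.00174 + 0.00077 + 0.00236 + 0.00005 + 0.00584 + 0.00815 + 0.01085 + 0.00482 + 0.09336 = 0.14612.
So 1 − D = 0.85388, i.e. 0.854 to 3 decimal places.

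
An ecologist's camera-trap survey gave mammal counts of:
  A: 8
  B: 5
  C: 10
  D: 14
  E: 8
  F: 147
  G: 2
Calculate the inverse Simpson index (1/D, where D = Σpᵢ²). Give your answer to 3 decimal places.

1.706

Total N = 8+5+10+14+8+147+2 = 194, so the proportions are 0.041237, 0.025773, 0.051546, 0.072165, 0.041237, 0.757732, 0.010309 (working shown to 6 dp, full precision carried).
D = 0.041237² + 0.025773² + 0.051546² + 0.072165² + 0.041237² + 0.757732² + 0.010309² = 0.001700 + 0.000664 + 0.002657 + 0.005208 + 0.001700 + 0.574158 + 0.000106 = 0.586194.
So 1/D = 1.70592, i.e. 1.706 to 3 decimal places.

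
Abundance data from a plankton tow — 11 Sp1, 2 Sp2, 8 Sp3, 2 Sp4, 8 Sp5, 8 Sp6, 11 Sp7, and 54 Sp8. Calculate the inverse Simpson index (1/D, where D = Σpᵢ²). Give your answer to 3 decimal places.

Total N = 11+2+8+2+8+8+11+54 = 104, so the proportions are 0.1057692, 0.0192308, 0.0769231, 0.0192308, 0.0769231, 0.0769231, 0.1057692, 0.5192308 (working shown to 7 dp, full precision carried).
D = 0.1057692² + 0.0192308² + 0.0769231² + 0.0192308² + 0.0769231² + 0.0769231² + 0.1057692² + 0.5192308² = 0.0111871 + 0.0003698 + 0.0059172 + 0.0003698 + 0.0059172 + 0.0059172 + 0.0111871 + 0.2696006 = 0.3104660.
So 1/D = 3.22096, i.e. 3.221 to 3 decimal places.

3.221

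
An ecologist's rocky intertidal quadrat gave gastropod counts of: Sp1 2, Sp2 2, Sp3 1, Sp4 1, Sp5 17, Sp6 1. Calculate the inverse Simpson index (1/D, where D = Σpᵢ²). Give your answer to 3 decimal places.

Total N = 2+2+1+1+17+1 = 24, so the proportions are 0.083333, 0.083333, 0.041667, 0.041667, 0.708333, 0.041667 (working shown to 6 dp, full precision carried).
D = 0.083333² + 0.083333² + 0.041667² + 0.041667² + 0.708333² + 0.041667² = 0.006944 + 0.006944 + 0.001736 + 0.001736 + 0.501736 + 0.001736 = 0.520833.
So 1/D = 1.92000, i.e. 1.920 to 3 decimal places.

1.920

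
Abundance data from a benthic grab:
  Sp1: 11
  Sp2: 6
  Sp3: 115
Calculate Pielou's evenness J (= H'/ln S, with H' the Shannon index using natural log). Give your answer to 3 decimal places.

Total N = 11+6+115 = 132, so the proportions are 0.08333, 0.04545, 0.87121 (working shown to 5 dp, full precision carried).
H' = −Σ pᵢ ln pᵢ = −((-0.20708) + (-0.14050) + (-0.12011)) = 0.46769.
With S = 3 species, ln S = 1.09861, so J = 0.46769/1.09861 = 0.42571, i.e. 0.426 to 3 decimal places.

0.426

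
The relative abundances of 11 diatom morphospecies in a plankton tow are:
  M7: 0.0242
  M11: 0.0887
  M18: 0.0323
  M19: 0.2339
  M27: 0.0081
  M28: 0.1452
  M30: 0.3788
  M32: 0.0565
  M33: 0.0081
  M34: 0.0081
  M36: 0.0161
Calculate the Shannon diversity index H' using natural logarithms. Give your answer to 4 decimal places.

Each pᵢ ln pᵢ term (working shown to 6 dp, full precision carried): 0.0242×(-3.721403)=-0.090058, 0.0887×(-2.422495)=-0.214875, 0.0323×(-3.432688)=-0.110876, 0.2339×(-1.452862)=-0.339824, 0.0081×(-4.815891)=-0.039009, 0.1452×(-1.929643)=-0.280184, 0.3788×(-0.970747)=-0.367719, 0.0565×(-2.873515)=-0.162354, 0.0081×(-4.815891)=-0.039009, 0.0081×(-4.815891)=-0.039009, 0.0161×(-4.128936)=-0.066476.
Sum = -1.749392, so H' = 1.7494.

1.7494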